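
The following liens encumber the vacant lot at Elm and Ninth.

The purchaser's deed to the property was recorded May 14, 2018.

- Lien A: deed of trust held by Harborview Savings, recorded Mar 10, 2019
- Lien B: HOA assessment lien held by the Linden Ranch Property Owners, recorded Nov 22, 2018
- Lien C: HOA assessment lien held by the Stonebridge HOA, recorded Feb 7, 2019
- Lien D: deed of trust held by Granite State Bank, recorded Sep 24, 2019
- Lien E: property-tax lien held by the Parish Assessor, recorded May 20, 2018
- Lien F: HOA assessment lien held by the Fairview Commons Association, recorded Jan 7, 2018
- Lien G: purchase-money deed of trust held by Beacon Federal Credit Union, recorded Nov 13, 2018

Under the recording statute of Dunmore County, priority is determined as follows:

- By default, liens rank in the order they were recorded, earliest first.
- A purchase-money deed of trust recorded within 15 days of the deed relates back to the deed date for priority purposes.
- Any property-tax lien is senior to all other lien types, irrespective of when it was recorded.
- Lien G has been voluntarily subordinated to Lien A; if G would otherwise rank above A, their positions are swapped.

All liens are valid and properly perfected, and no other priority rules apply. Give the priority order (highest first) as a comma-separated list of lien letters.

Effective dates: G missed the 15-day window (183 days after the deed), so its recording date stands.
E is a property-tax lien and takes priority over every other lien.
The other liens, earliest effective date first: F (Jan 7, 2018), G (Nov 13, 2018), B (Nov 22, 2018), C (Feb 7, 2019), A (Mar 10, 2019), D (Sep 24, 2019).
G is senior to A before the subordination, so the two trade places.

E, F, A, B, C, G, D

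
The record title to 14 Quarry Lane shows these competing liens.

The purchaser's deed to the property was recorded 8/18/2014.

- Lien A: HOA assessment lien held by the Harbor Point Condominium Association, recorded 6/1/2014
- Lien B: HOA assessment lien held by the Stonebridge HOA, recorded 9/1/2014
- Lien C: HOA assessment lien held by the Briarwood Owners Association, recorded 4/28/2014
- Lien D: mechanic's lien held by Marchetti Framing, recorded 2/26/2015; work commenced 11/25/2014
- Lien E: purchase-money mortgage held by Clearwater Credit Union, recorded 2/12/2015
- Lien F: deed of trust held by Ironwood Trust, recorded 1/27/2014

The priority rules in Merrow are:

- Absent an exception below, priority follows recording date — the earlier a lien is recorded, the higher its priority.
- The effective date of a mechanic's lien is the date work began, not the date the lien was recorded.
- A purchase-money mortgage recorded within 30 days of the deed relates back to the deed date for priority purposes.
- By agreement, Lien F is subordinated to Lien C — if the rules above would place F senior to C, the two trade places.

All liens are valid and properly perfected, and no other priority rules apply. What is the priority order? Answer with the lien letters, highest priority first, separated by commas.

Effective dates after the stated exceptions: D relates back to 11/25/2014 (work commenced); E missed the 30-day window (178 days after the deed), so its recording date stands.
Ordering by effective date: F (1/27/2014), C (4/28/2014), A (6/1/2014), B (9/1/2014), D (11/25/2014), E (2/12/2015).
The subordination applies — F was senior to C — so F and C swap.

C, F, A, B, D, E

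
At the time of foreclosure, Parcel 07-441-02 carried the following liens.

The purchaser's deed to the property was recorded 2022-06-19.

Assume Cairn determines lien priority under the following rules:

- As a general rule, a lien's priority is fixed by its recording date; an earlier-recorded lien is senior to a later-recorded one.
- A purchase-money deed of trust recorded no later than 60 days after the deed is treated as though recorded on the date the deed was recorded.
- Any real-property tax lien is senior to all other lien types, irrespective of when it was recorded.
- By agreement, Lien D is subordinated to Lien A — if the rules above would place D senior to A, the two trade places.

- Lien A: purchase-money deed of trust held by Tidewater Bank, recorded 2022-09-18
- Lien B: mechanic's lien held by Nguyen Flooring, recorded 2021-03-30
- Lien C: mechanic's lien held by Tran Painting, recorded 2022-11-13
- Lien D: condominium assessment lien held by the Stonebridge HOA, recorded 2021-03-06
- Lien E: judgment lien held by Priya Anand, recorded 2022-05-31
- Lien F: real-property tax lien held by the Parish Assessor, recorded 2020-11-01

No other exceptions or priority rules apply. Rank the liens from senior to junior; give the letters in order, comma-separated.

F, A, B, E, D, C

Effective dates after the stated exceptions: A missed the 60-day window (91 days after the deed), so its recording date stands.
F is a real-property tax lien, so it outranks all other liens regardless of date.
Remaining liens by effective date: D (2021-03-06), B (2021-03-30), E (2022-05-31), A (2022-09-18), C (2022-11-13).
D would otherwise be senior to A, so under the subordination agreement D and A exchange positions.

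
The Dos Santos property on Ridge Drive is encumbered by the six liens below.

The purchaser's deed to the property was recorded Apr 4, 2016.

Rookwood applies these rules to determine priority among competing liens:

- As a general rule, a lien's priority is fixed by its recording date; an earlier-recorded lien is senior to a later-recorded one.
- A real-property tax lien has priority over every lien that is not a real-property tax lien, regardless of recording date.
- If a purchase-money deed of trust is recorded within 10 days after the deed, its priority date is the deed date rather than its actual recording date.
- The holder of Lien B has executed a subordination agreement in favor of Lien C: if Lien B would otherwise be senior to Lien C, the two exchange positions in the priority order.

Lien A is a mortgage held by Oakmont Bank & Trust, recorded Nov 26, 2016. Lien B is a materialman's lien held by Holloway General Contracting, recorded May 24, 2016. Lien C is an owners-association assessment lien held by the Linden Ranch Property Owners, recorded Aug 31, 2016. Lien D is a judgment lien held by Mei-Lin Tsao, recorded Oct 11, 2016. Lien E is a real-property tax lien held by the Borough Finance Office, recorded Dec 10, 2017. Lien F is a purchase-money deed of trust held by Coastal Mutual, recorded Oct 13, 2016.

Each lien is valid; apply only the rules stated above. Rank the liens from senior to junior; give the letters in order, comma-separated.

Effective dates: F was recorded 192 days after the deed, outside the 10-day window, so it keeps its recording date.
E is a real-property tax lien and takes priority over every other lien.
Remaining liens by effective date: B (May 24, 2016), C (Aug 31, 2016), D (Oct 11, 2016), F (Oct 13, 2016), A (Nov 26, 2016).
The subordination applies — B was senior to C — so B and C swap.

E, C, B, D, F, A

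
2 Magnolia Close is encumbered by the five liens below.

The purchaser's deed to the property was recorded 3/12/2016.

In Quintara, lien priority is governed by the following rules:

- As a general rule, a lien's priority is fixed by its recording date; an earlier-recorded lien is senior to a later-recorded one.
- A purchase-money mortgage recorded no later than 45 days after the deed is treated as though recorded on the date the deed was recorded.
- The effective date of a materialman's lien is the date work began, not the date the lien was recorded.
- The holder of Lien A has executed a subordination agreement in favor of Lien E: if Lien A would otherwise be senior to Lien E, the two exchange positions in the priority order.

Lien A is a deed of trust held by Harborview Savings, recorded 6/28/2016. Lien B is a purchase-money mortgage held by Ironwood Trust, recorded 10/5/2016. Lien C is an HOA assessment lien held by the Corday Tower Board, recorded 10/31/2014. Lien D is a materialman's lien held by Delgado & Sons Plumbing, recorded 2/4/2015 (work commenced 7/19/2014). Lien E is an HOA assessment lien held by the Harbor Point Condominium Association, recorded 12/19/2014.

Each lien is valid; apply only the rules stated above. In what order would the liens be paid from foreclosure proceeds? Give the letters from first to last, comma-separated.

D, C, E, A, B

First, effective dates: B missed the 45-day window (207 days after the deed), so its recording date stands; D's effective date is 7/19/2014, when work began.
By effective date, earliest first: D (7/19/2014), C (10/31/2014), E (12/19/2014), A (6/28/2016), B (10/5/2016).
A already ranks below E; the subordination has no effect.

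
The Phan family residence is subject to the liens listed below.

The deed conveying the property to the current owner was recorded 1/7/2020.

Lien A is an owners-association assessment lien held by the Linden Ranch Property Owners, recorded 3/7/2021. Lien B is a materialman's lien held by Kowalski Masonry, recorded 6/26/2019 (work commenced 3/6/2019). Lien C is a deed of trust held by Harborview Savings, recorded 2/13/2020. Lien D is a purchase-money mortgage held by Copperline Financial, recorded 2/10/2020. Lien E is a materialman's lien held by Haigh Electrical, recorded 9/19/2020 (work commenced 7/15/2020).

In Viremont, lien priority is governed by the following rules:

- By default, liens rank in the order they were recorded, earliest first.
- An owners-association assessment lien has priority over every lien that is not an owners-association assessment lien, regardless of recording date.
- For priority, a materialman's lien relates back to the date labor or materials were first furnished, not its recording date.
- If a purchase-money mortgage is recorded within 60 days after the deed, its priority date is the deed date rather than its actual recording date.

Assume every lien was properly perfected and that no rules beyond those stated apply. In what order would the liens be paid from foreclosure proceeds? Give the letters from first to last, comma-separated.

First, effective dates: B is treated as recorded 3/6/2019, the work-commencement date; D was recorded within the 60-day window, so its effective date is the deed date 1/7/2020; E is treated as recorded 7/15/2020, the work-commencement date.
As an owners-association assessment lien, A is senior to every other lien.
Ordering the rest by effective date: B (3/6/2019), D (1/7/2020), C (2/13/2020), E (7/15/2020).

A, B, D, C, E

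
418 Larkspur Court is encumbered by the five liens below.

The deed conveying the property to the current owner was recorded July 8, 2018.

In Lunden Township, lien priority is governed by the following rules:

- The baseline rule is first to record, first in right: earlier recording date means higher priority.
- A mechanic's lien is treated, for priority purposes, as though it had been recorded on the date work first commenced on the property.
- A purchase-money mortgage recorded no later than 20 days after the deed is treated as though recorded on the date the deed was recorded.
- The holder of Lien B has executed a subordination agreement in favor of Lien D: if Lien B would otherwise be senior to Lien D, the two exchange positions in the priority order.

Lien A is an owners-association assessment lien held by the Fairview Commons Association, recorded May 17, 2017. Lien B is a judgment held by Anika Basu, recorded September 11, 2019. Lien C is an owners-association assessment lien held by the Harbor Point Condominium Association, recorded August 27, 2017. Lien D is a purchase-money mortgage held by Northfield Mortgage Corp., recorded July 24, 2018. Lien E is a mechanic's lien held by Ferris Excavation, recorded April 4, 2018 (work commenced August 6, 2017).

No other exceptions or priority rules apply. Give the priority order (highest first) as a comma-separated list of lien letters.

Adjusting effective dates: D relates back to the deed date July 8, 2018; E's effective date is August 6, 2017, when work began.
Sorted by effective date: A (May 17, 2017), E (August 6, 2017), C (August 27, 2017), D (July 8, 2018), B (September 11, 2019).
Since B is not senior to D, the subordination leaves the order unchanged.

A, E, C, D, B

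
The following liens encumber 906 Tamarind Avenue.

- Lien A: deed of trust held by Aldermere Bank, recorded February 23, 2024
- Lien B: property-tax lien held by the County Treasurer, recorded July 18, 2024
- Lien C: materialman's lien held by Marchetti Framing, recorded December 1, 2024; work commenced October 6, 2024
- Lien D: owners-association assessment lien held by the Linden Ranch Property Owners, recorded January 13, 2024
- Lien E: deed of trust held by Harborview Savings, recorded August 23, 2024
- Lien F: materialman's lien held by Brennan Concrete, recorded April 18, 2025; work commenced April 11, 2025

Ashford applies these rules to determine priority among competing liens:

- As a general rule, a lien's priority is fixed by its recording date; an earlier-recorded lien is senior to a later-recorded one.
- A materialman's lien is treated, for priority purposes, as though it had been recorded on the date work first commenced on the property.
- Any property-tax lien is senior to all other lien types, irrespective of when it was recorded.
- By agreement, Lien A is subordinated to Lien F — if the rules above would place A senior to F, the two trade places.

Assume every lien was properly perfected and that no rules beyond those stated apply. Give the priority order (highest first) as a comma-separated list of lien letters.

Effective dates after the stated exceptions: C relates back to October 6, 2024 (work commenced); F relates back to April 11, 2025 (work commenced).
B is a property-tax lien and takes priority over every other lien.
Among the remaining liens, by effective date: D (January 13, 2024), A (February 23, 2024), E (August 23, 2024), C (October 6, 2024), F (April 11, 2025).
Because A would otherwise rank above F, the subordination swaps them.

B, D, F, E, C, A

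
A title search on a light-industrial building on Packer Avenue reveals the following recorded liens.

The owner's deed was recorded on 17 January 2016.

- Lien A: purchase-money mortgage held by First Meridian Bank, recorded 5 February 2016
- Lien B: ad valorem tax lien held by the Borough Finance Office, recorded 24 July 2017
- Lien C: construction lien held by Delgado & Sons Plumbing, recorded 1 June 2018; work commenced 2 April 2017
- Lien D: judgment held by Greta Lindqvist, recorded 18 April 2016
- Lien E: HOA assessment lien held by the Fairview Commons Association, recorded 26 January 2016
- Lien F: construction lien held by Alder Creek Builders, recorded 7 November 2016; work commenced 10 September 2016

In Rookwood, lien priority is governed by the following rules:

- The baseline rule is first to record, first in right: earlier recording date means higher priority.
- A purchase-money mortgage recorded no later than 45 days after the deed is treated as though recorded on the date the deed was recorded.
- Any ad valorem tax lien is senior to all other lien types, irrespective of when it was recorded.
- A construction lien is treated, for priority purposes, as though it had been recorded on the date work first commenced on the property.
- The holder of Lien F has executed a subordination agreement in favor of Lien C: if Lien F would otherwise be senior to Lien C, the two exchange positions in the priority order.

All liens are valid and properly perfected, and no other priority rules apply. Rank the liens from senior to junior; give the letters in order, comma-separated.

B, A, E, D, C, F

First, effective dates: A's effective date is the deed date, 17 January 2016; C is treated as recorded 2 April 2017, the work-commencement date; F relates back to 10 September 2016 (work commenced).
B is an ad valorem tax lien, so it outranks all other liens regardless of date.
Remaining liens by effective date: A (17 January 2016), E (26 January 2016), D (18 April 2016), F (10 September 2016), C (2 April 2017).
F would otherwise be senior to C, so under the subordination agreement F and C exchange positions.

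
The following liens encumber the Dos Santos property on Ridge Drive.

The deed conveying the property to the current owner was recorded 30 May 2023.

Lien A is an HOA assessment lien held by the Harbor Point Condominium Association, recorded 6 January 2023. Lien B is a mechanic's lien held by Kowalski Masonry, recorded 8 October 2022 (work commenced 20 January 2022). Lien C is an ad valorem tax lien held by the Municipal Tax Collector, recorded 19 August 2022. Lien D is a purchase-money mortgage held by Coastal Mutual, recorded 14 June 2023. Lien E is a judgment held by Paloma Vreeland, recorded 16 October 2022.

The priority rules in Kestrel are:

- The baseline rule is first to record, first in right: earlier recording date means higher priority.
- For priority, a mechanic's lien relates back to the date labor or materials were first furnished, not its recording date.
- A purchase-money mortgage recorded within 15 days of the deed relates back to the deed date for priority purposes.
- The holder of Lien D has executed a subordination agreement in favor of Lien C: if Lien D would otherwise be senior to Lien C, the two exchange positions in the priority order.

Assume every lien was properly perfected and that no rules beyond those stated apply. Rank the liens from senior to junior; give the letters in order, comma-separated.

B, C, E, A, D

Effective dates after the stated exceptions: B relates back to 20 January 2022 (work commenced); D relates back to the deed date 30 May 2023.
Ordering by effective date: B (20 January 2022), C (19 August 2022), E (16 October 2022), A (6 January 2023), D (30 May 2023).
D already ranks below C; the subordination has no effect.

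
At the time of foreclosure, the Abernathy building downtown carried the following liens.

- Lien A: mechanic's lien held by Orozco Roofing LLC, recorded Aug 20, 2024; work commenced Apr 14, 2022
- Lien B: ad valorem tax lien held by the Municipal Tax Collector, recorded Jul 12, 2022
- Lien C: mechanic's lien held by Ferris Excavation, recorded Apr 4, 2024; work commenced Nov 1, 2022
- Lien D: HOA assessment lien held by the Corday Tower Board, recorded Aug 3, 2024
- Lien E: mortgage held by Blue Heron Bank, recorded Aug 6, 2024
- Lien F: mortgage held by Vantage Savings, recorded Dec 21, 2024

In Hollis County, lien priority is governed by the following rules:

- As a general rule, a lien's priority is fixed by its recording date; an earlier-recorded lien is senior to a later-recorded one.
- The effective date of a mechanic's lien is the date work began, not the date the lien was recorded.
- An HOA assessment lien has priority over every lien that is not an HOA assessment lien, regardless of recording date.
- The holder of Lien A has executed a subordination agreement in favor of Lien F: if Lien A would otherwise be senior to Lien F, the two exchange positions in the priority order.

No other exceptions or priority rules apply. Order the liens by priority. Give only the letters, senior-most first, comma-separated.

First, effective dates: A is treated as recorded Apr 14, 2022, the work-commencement date; C relates back to Nov 1, 2022 (work commenced).
D is an HOA assessment lien, so it outranks all other liens regardless of date.
Remaining liens by effective date: A (Apr 14, 2022), B (Jul 12, 2022), C (Nov 1, 2022), E (Aug 6, 2024), F (Dec 21, 2024).
The subordination applies — A was senior to F — so A and F swap.

D, F, B, C, E, A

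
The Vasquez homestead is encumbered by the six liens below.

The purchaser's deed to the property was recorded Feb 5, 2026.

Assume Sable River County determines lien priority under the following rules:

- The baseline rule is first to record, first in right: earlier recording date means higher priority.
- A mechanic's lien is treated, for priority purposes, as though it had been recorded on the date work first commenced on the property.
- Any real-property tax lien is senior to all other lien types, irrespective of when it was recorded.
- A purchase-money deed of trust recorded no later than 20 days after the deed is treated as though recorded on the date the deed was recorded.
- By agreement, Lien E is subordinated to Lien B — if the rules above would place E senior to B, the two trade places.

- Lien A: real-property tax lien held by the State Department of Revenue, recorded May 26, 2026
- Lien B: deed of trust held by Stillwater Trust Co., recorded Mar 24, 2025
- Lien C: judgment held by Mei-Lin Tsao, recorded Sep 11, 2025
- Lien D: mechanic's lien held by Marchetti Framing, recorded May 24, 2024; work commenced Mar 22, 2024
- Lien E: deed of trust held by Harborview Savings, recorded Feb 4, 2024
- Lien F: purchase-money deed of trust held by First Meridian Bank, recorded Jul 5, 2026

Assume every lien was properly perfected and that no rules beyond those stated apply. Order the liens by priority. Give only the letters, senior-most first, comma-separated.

Adjusting effective dates: D relates back to Mar 22, 2024 (work commenced); F was recorded 150 days after the deed — beyond 20 days — so no relation-back applies.
As a real-property tax lien, A is senior to every other lien.
Among the remaining liens, by effective date: E (Feb 4, 2024), D (Mar 22, 2024), B (Mar 24, 2025), C (Sep 11, 2025), F (Jul 5, 2026).
Because E would otherwise rank above B, the subordination swaps them.

A, B, D, E, C, F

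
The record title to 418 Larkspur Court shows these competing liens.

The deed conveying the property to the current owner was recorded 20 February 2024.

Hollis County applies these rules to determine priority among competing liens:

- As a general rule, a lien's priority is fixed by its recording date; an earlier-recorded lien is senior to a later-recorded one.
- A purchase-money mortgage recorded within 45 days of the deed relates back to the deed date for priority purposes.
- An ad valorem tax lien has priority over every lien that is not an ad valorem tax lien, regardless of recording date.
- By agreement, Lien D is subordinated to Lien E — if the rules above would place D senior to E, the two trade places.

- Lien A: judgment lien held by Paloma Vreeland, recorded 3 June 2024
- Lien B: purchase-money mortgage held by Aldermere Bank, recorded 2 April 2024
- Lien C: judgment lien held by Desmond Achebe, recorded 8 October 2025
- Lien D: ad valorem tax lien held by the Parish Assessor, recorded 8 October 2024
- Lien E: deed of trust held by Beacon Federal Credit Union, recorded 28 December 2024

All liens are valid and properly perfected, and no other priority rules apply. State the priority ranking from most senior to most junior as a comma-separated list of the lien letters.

Adjusting effective dates: B relates back to the deed date 20 February 2024.
As an ad valorem tax lien, D is senior to every other lien.
Ordering the rest by effective date: B (20 February 2024), A (3 June 2024), E (28 December 2024), C (8 October 2025).
Because D would otherwise rank above E, the subordination swaps them.

E, B, A, D, C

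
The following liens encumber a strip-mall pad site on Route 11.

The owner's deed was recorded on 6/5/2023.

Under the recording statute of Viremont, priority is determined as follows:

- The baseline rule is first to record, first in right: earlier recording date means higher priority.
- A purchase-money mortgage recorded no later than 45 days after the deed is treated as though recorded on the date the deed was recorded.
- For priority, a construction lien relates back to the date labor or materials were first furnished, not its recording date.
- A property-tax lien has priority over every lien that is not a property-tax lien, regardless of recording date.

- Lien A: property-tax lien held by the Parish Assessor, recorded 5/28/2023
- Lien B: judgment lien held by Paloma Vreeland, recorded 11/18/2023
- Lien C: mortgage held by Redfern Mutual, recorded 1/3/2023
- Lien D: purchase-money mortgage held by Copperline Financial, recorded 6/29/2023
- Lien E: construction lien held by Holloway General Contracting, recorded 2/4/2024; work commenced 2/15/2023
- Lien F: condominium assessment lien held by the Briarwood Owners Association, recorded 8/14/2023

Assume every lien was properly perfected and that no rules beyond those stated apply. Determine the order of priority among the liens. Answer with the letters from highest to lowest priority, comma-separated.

Adjusting effective dates: D was recorded within the 45-day window, so its effective date is the deed date 6/5/2023; E is treated as recorded 2/15/2023, the work-commencement date.
As a property-tax lien, A is senior to every other lien.
Ordering the rest by effective date: C (1/3/2023), E (2/15/2023), D (6/5/2023), F (8/14/2023), B (11/18/2023).

A, C, E, D, F, B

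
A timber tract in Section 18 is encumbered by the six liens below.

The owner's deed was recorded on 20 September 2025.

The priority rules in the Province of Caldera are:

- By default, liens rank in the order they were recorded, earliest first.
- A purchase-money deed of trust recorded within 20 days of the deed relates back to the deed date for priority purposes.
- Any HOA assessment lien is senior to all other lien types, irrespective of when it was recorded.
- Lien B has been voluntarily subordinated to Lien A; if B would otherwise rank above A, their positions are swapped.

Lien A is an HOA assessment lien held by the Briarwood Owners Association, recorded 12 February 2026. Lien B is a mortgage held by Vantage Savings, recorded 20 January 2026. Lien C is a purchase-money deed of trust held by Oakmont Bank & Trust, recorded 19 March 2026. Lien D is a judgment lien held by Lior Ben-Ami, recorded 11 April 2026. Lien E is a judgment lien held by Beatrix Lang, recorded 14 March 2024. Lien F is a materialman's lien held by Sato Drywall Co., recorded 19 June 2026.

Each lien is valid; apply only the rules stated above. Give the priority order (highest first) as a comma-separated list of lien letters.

Effective dates: C was recorded 180 days after the deed, outside the 20-day window, so it keeps its recording date.
A is an HOA assessment lien, so it outranks all other liens regardless of date.
The other liens, earliest effective date first: E (14 March 2024), B (20 January 2026), C (19 March 2026), D (11 April 2026), F (19 June 2026).
Since B is not senior to A, the subordination leaves the order unchanged.

A, E, B, C, D, F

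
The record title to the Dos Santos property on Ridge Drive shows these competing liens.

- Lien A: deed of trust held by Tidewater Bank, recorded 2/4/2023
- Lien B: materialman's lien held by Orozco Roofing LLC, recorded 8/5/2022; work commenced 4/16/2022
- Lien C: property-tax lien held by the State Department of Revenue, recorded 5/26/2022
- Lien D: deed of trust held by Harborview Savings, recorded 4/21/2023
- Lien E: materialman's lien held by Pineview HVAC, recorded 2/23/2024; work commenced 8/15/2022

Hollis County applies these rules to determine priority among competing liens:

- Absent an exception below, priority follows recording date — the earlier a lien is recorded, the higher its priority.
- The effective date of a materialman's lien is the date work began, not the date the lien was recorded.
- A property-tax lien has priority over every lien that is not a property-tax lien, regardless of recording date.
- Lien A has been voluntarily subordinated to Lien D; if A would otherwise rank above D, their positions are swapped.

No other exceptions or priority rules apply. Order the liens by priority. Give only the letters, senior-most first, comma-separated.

Effective dates after the stated exceptions: B is treated as recorded 4/16/2022, the work-commencement date; E relates back to 8/15/2022 (work commenced).
As a property-tax lien, C is senior to every other lien.
Remaining liens by effective date: B (4/16/2022), E (8/15/2022), A (2/4/2023), D (4/21/2023).
Because A would otherwise rank above D, the subordination swaps them.

C, B, E, D, A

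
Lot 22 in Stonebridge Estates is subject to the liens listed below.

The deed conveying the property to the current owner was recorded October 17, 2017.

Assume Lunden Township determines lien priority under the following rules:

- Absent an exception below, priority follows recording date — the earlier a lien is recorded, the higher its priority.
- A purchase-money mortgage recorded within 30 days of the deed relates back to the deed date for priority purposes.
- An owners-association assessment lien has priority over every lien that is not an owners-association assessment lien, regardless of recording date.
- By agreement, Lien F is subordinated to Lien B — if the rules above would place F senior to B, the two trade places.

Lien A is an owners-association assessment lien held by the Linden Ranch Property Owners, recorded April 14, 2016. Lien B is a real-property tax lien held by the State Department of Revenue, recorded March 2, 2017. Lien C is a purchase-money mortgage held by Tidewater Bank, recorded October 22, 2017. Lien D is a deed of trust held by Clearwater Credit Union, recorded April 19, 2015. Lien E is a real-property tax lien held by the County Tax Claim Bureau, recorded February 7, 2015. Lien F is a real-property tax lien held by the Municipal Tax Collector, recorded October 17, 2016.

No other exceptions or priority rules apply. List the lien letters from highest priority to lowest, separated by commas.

Effective dates after the stated exceptions: C relates back to the deed date October 17, 2017.
A is an owners-association assessment lien, so it outranks all other liens regardless of date.
Remaining liens by effective date: E (February 7, 2015), D (April 19, 2015), F (October 17, 2016), B (March 2, 2017), C (October 17, 2017).
Because F would otherwise rank above B, the subordination swaps them.

A, E, D, B, F, C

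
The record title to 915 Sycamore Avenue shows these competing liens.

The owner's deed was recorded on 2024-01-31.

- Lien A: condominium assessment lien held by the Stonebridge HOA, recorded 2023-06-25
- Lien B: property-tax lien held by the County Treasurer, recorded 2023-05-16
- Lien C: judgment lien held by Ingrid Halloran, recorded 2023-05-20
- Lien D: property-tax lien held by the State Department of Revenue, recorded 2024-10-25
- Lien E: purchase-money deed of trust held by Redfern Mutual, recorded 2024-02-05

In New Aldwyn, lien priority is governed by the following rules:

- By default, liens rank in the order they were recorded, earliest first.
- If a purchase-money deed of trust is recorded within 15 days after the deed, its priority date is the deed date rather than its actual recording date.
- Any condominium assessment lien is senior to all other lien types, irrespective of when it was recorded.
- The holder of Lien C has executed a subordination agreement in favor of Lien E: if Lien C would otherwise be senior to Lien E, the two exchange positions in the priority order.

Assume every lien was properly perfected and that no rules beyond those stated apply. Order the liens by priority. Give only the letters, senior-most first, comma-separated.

A, B, E, C, D

Effective dates: E relates back to the deed date 2024-01-31.
A is a condominium assessment lien and takes priority over every other lien.
Ordering the rest by effective date: B (2023-05-16), C (2023-05-20), E (2024-01-31), D (2024-10-25).
C would otherwise be senior to E, so under the subordination agreement C and E exchange positions.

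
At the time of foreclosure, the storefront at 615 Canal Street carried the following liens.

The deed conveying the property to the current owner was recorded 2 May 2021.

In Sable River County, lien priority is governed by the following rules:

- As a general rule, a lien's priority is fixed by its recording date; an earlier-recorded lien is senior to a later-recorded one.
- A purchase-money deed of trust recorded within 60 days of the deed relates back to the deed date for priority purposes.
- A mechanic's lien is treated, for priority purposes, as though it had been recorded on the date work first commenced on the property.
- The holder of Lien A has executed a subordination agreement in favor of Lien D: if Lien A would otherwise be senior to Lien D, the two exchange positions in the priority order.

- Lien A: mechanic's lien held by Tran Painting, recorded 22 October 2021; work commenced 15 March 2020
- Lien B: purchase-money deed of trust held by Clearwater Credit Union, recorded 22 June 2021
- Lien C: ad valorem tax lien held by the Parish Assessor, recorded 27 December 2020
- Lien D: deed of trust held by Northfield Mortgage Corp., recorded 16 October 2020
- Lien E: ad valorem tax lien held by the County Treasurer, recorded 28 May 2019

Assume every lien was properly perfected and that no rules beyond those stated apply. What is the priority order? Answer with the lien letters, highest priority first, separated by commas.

E, D, A, C, B

Effective dates: A's effective date is 15 March 2020, when work began; B relates back to the deed date 2 May 2021.
Ordering by effective date: E (28 May 2019), A (15 March 2020), D (16 October 2020), C (27 December 2020), B (2 May 2021).
A would otherwise be senior to D, so under the subordination agreement A and D exchange positions.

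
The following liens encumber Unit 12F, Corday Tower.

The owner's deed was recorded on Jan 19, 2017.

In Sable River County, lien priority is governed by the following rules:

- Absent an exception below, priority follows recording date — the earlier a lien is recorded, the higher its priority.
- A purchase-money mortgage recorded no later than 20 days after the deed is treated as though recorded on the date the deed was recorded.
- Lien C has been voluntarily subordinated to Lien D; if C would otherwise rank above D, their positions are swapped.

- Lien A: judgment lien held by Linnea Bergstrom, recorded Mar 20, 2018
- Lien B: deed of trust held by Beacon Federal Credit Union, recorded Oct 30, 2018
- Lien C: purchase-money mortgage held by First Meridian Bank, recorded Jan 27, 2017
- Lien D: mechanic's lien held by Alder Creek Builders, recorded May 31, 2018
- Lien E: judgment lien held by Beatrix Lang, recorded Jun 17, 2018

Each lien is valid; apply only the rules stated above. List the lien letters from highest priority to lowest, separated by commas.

D, A, C, E, B

Effective dates after the stated exceptions: C's effective date is the deed date, Jan 19, 2017.
By effective date, earliest first: C (Jan 19, 2017), A (Mar 20, 2018), D (May 31, 2018), E (Jun 17, 2018), B (Oct 30, 2018).
C would otherwise be senior to D, so under the subordination agreement C and D exchange positions.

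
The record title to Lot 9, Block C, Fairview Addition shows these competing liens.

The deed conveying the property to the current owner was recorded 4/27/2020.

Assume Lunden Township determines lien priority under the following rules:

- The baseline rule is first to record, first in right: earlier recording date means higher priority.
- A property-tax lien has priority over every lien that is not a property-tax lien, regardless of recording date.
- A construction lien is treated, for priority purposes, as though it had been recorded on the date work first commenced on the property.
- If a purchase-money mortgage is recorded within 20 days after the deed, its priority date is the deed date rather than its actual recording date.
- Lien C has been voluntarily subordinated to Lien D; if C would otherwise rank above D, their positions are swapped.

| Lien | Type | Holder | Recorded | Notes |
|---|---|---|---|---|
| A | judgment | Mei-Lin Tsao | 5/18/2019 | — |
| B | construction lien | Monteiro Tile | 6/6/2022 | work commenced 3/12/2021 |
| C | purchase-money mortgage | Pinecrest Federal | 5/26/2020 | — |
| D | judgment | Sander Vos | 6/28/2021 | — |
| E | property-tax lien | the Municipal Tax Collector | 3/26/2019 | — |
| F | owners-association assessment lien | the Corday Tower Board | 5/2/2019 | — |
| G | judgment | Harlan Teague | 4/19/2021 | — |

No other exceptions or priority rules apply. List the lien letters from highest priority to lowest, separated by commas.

E, F, A, D, B, G, C

First, effective dates: B's effective date is 3/12/2021, when work began; C was recorded 29 days after the deed, outside the 20-day window, so it keeps its recording date.
As a property-tax lien, E is senior to every other lien.
The other liens, earliest effective date first: F (5/2/2019), A (5/18/2019), C (5/26/2020), B (3/12/2021), G (4/19/2021), D (6/28/2021).
The subordination applies — C was senior to D — so C and D swap.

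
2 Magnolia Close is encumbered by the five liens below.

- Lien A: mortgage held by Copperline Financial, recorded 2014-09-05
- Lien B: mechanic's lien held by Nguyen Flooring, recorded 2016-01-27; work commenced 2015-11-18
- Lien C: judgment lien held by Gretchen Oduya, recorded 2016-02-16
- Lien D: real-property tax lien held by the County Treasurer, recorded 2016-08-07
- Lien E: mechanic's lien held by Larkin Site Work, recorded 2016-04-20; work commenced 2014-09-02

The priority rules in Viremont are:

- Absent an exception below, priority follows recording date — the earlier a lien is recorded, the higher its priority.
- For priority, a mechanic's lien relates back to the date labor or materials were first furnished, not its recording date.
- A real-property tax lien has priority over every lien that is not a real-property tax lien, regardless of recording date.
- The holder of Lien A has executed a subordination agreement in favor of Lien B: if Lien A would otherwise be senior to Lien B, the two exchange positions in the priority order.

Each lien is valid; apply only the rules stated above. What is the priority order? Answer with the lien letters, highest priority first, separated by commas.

First, effective dates: B's effective date is 2015-11-18, when work began; E is treated as recorded 2014-09-02, the work-commencement date.
D is a real-property tax lien, so it outranks all other liens regardless of date.
Among the remaining liens, by effective date: E (2014-09-02), A (2014-09-05), B (2015-11-18), C (2016-02-16).
The subordination applies — A was senior to B — so A and B swap.

D, E, B, A, C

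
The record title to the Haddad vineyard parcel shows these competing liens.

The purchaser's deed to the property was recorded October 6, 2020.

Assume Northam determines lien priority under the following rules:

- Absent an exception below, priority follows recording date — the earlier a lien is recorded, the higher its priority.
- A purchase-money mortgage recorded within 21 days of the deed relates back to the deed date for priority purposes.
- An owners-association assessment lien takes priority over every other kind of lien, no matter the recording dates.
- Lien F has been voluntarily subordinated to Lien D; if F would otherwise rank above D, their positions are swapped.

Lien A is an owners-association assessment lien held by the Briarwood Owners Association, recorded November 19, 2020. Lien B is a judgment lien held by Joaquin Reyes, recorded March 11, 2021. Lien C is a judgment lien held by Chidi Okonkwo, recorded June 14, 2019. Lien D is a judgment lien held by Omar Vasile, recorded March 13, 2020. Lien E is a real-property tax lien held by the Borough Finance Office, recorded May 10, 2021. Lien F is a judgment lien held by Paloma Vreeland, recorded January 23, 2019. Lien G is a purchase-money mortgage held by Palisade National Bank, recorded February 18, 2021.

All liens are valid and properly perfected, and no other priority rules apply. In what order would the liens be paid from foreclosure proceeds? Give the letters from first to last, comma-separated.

Effective dates after the stated exceptions: G was recorded 135 days after the deed — beyond 21 days — so no relation-back applies.
A, as an owners-association assessment lien, has superpriority and ranks first.
Ordering the rest by effective date: F (January 23, 2019), C (June 14, 2019), D (March 13, 2020), G (February 18, 2021), B (March 11, 2021), E (May 10, 2021).
The subordination applies — F was senior to D — so F and D swap.

A, D, C, F, G, B, E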